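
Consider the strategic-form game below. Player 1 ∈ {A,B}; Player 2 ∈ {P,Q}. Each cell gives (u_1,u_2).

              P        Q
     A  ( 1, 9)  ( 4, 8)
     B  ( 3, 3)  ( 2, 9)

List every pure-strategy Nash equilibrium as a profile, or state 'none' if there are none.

(A,P): not NE [P1→B gives 3>1]
(A,Q): not NE [P2→P gives 9>8]
(B,P): not NE [P2→Q gives 9>3]
(B,Q): not NE [P1→A gives 4>2]

Equilibria: none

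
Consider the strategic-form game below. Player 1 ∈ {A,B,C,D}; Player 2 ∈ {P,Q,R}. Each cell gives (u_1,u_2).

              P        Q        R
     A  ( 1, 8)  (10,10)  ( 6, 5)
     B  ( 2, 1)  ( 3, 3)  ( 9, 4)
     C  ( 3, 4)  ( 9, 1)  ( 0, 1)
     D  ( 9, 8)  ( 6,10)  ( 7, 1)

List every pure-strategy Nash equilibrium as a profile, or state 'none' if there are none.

PSNE = {(A,Q), (B,R)}

(A,P): not NE [P1→D gives 9>1; P2→Q gives 10>8]
(A,Q): NE
(A,R): not NE [P1→B gives 9>6; P2→Q gives 10>5]
(B,P): not NE [P1→D gives 9>2; P2→R gives 4>1]
(B,Q): not NE [P1→A gives 10>3; P2→R gives 4>3]
(B,R): NE
(C,P): not NE [P1→D gives 9>3]
(C,Q): not NE [P1→A gives 10>9; P2→P gives 4>1]
(C,R): not NE [P1→B gives 9>0; P2→P gives 4>1]
(D,P): not NE [P2→Q gives 10>8]
(D,Q): not NE [P1→A gives 10>6]
(D,R): not NE [P1→B gives 9>7; P2→Q gives 10>1]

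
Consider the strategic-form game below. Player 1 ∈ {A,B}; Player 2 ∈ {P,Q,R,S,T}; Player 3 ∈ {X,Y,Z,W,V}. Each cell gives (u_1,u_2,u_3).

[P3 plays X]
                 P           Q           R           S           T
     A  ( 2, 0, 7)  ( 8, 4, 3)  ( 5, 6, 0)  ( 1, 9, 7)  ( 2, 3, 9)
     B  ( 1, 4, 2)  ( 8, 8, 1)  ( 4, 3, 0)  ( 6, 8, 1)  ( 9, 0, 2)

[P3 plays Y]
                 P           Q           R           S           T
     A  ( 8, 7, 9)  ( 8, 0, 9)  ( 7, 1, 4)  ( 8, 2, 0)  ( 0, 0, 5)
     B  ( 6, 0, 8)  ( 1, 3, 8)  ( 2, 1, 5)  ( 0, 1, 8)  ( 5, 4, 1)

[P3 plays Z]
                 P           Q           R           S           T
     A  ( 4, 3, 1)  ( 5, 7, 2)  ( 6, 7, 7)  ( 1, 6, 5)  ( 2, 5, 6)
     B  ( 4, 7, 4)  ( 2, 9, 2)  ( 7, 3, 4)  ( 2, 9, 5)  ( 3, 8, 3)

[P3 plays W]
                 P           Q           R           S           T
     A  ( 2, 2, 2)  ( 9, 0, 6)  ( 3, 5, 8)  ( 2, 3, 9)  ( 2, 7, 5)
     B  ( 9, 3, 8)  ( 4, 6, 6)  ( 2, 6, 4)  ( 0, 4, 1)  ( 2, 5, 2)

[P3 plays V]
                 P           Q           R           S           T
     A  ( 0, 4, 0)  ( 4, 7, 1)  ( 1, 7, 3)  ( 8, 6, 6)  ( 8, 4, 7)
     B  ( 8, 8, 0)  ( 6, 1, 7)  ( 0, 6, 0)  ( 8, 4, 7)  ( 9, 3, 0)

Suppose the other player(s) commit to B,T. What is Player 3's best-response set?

P3 best: {Z}

u_3(X vs B,T) = 2
u_3(Y vs B,T) = 1
u_3(Z vs B,T) = 3
u_3(W vs B,T) = 2
u_3(V vs B,T) = 0
max payoff 3 at {Z}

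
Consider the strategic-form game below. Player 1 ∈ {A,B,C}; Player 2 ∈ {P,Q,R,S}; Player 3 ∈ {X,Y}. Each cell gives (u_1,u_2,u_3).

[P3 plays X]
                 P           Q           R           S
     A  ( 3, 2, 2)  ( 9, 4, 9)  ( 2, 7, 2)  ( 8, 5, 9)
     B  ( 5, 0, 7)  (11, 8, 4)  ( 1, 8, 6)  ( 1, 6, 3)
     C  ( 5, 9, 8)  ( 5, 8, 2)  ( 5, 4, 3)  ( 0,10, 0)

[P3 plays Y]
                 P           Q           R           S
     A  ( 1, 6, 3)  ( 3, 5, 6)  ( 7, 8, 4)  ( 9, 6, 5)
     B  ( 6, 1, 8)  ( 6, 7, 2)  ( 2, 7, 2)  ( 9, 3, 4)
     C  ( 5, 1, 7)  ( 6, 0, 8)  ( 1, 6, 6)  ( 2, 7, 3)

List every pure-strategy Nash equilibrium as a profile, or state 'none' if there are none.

(A,P,X): not NE [P1→C gives 5>3; P2→R gives 7>2; P3→Y gives 3>2]
(A,P,Y): not NE [P1→B gives 6>1; P2→R gives 8>6]
(A,Q,X): not NE [P1→B gives 11>9; P2→R gives 7>4]
(A,Q,Y): not NE [P1→C gives 6>3; P2→R gives 8>5; P3→X gives 9>6]
(A,R,X): not NE [P1→C gives 5>2; P3→Y gives 4>2]
(A,R,Y): NE
(A,S,X): not NE [P2→R gives 7>5]
(A,S,Y): not NE [P2→R gives 8>6; P3→X gives 9>5]
(B,P,X): not NE [P2→R gives 8>0; P3→Y gives 8>7]
(B,P,Y): not NE [P2→R gives 7>1]
(B,Q,X): NE
(B,Q,Y): not NE [P3→X gives 4>2]
(B,R,X): not NE [P1→C gives 5>1]
(B,R,Y): not NE [P1→A gives 7>2; P3→X gives 6>2]
(B,S,X): not NE [P1→A gives 8>1; P2→R gives 8>6; P3→Y gives 4>3]
(B,S,Y): not NE [P2→R gives 7>3]
(C,P,X): not NE [P2→S gives 10>9]
(C,P,Y): not NE [P1→B gives 6>5; P2→S gives 7>1; P3→X gives 8>7]
(C,Q,X): not NE [P1→B gives 11>5; P2→S gives 10>8; P3→Y gives 8>2]
(C,Q,Y): not NE [P2→S gives 7>0]
(C,R,X): not NE [P2→S gives 10>4; P3→Y gives 6>3]
(C,R,Y): not NE [P1→A gives 7>1; P2→S gives 7>6]
(C,S,X): not NE [P1→A gives 8>0; P3→Y gives 3>0]
(C,S,Y): not NE [P1→B gives 9>2]

PSNE = {(A,R,Y), (B,Q,X)}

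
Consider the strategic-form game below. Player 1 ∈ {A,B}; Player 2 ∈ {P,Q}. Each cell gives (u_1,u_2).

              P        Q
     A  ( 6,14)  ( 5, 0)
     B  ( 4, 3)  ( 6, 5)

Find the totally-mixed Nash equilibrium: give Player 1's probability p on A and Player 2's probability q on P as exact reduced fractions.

P1 indiff ⇒ q·6+(1-q)·5 = q·4+(1-q)·6 ⇒ q(2) = (1-q)(1) ⇒ q = 1/3
P2 indiff ⇒ p·14+(1-p)·3 = p·0+(1-p)·5 ⇒ p(14) = (1-p)(2) ⇒ p = 1/8

p=1/8, q=1/3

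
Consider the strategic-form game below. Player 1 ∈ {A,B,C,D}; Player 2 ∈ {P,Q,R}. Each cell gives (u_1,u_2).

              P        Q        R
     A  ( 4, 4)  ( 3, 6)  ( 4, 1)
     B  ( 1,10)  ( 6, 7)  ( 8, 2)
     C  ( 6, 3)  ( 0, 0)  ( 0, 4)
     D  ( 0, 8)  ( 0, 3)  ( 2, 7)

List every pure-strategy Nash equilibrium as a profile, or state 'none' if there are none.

Equilibria: none

(A,P): not NE [P1→C gives 6>4; P2→Q gives 6>4]
(A,Q): not NE [P1→B gives 6>3]
(A,R): not NE [P1→B gives 8>4; P2→Q gives 6>1]
(B,P): not NE [P1→C gives 6>1]
(B,Q): not NE [P2→P gives 10>7]
(B,R): not NE [P2→P gives 10>2]
(C,P): not NE [P2→R gives 4>3]
(C,Q): not NE [P1→B gives 6>0; P2→R gives 4>0]
(C,R): not NE [P1→B gives 8>0]
(D,P): not NE [P1→C gives 6>0]
(D,Q): not NE [P1→B gives 6>0; P2→P gives 8>3]
(D,R): not NE [P1→B gives 8>2; P2→P gives 8>7]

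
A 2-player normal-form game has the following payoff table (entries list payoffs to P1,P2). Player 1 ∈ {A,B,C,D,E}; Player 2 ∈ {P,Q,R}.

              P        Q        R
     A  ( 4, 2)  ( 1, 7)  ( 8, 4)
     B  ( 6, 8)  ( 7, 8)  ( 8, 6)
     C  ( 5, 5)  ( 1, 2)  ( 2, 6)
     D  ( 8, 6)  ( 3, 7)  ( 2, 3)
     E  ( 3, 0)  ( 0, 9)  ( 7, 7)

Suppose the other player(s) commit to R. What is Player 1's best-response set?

u_1(A vs R) = 8
u_1(B vs R) = 8
u_1(C vs R) = 2
u_1(D vs R) = 2
u_1(E vs R) = 7
max payoff 8 at {A,B}

BR_1 = {A,B}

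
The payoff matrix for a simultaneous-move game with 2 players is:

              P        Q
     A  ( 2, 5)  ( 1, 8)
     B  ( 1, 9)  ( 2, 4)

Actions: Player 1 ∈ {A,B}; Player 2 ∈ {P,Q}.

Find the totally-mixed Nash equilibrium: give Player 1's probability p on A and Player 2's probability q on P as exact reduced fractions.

(p,q) = (5/8, 1/2)

P1 indiff ⇒ q·2+(1-q)·1 = q·1+(1-q)·2 ⇒ q(1) = (1-q)(1) ⇒ q = 1/2
P2 indiff ⇒ p·5+(1-p)·9 = p·8+(1-p)·4 ⇒ p(-3) = (1-p)(-5) ⇒ p = 5/8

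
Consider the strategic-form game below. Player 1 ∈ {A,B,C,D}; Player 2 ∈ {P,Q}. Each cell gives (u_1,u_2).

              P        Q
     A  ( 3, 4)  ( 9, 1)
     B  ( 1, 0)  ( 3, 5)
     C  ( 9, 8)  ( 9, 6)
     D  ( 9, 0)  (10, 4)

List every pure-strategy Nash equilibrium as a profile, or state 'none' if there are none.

PSNE = {(C,P), (D,Q)}

(A,P): not NE [P1→D gives 9>3]
(A,Q): not NE [P1→D gives 10>9; P2→P gives 4>1]
(B,P): not NE [P1→D gives 9>1; P2→Q gives 5>0]
(B,Q): not NE [P1→D gives 10>3]
(C,P): NE
(C,Q): not NE [P1→D gives 10>9; P2→P gives 8>6]
(D,P): not NE [P2→Q gives 4>0]
(D,Q): NE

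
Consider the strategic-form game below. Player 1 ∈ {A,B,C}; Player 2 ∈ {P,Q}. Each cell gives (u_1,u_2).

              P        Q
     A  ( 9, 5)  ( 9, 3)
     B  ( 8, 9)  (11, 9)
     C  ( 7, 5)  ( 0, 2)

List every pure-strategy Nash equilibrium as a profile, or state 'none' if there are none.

(A,P): NE
(A,Q): not NE [P1→B gives 11>9; P2→P gives 5>3]
(B,P): not NE [P1→A gives 9>8]
(B,Q): NE
(C,P): not NE [P1→A gives 9>7]
(C,Q): not NE [P1→B gives 11>0; P2→P gives 5>2]

Nash profiles: (A,P), (B,Q)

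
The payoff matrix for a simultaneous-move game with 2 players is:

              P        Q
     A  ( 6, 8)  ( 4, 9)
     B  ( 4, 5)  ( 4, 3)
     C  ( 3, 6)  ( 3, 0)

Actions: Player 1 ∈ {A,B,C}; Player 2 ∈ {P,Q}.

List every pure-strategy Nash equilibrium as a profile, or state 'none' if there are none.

(A,P): not NE [P2→Q gives 9>8]
(A,Q): NE
(B,P): not NE [P1→A gives 6>4]
(B,Q): not NE [P2→P gives 5>3]
(C,P): not NE [P1→A gives 6>3]
(C,Q): not NE [P1→B gives 4>3; P2→P gives 6>0]

PSNE = {(A,Q)}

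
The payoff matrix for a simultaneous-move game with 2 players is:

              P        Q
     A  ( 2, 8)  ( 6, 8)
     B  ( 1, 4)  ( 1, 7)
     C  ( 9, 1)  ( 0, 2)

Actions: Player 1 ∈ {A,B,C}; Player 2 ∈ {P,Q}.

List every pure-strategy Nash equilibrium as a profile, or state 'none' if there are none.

(A,P): not NE [P1→C gives 9>2]
(A,Q): NE
(B,P): not NE [P1→C gives 9>1; P2→Q gives 7>4]
(B,Q): not NE [P1→A gives 6>1]
(C,P): not NE [P2→Q gives 2>1]
(C,Q): not NE [P1→A gives 6>0]

Nash profiles: (A,Q)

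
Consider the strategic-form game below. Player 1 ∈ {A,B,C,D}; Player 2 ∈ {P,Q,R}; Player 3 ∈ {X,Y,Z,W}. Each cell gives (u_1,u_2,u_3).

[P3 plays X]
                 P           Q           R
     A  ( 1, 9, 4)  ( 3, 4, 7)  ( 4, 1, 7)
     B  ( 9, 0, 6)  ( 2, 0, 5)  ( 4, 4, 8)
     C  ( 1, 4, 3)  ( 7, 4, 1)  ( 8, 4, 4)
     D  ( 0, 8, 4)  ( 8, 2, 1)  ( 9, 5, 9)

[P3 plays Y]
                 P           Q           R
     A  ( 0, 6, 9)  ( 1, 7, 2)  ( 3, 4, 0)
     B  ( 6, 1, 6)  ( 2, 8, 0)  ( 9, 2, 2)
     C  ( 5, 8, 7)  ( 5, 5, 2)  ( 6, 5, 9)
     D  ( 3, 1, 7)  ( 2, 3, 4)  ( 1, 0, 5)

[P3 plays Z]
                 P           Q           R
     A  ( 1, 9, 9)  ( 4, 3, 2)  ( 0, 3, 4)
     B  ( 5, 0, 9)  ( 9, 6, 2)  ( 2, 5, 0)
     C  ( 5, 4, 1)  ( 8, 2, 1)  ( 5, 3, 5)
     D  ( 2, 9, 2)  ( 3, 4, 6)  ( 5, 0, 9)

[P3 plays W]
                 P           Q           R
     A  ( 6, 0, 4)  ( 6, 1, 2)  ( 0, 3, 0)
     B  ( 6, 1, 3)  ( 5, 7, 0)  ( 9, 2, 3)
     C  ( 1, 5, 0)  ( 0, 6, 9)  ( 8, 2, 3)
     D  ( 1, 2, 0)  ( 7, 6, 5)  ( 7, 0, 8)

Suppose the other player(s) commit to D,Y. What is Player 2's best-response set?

u_2(P vs D,Y) = 1
u_2(Q vs D,Y) = 3
u_2(R vs D,Y) = 0
max payoff 3 at {Q}

P2 best: {Q}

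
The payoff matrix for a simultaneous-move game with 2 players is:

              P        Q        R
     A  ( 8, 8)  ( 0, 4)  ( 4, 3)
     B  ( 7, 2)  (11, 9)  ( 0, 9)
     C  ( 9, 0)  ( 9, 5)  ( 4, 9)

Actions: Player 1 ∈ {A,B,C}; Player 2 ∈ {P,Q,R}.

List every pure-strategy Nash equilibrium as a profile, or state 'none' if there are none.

(A,P): not NE [P1→C gives 9>8]
(A,Q): not NE [P1→B gives 11>0; P2→P gives 8>4]
(A,R): not NE [P2→P gives 8>3]
(B,P): not NE [P1→C gives 9>7; P2→R gives 9>2]
(B,Q): NE
(B,R): not NE [P1→C gives 4>0]
(C,P): not NE [P2→R gives 9>0]
(C,Q): not NE [P1→B gives 11>9; P2→R gives 9>5]
(C,R): NE

PSNE = {(B,Q), (C,R)}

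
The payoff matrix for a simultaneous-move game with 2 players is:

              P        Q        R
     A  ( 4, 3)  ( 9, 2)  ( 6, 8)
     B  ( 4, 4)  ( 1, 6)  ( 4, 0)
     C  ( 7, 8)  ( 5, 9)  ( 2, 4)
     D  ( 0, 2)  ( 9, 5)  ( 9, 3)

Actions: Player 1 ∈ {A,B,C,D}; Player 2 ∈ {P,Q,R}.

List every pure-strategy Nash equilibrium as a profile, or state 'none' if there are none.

Nash profiles: (D,Q)

(A,P): not NE [P1→C gives 7>4; P2→R gives 8>3]
(A,Q): not NE [P2→R gives 8>2]
(A,R): not NE [P1→D gives 9>6]
(B,P): not NE [P1→C gives 7>4; P2→Q gives 6>4]
(B,Q): not NE [P1→D gives 9>1]
(B,R): not NE [P1→D gives 9>4; P2→Q gives 6>0]
(C,P): not NE [P2→Q gives 9>8]
(C,Q): not NE [P1→D gives 9>5]
(C,R): not NE [P1→D gives 9>2; P2→Q gives 9>4]
(D,P): not NE [P1→C gives 7>0; P2→Q gives 5>2]
(D,Q): NE
(D,R): not NE [P2→Q gives 5>3]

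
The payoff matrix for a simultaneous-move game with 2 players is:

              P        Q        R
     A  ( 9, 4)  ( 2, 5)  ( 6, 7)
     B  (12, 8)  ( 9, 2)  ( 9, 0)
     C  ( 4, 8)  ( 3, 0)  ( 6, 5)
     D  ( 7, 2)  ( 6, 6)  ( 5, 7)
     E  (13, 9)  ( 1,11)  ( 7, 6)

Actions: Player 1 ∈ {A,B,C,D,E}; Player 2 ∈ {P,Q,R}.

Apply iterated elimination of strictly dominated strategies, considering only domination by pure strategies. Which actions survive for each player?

Remaining: P1:{B,E} P2:{P,Q}

P1 drop A (B beats it: P:12>9 Q:9>2 R:9>6)
P1 drop C (B beats it: P:12>4 Q:9>3 R:9>6)
P1 drop D (B beats it: P:12>7 Q:9>6 R:9>5)
P2 drop R (P beats it: B:8>0 E:9>6)
P1→{B,E} P2→{P,Q}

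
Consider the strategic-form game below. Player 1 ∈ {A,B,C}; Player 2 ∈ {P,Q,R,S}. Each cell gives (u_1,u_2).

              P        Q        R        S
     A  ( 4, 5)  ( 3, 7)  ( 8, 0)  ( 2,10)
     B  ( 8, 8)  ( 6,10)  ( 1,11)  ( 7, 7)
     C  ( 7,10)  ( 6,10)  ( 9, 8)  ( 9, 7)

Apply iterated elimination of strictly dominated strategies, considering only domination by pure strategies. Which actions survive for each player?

Remaining: P1:{B,C} P2:{P,Q,R}

P1 drop A (C beats it: P:7>4 Q:6>3 R:9>8 S:9>2)
P2 drop S (P beats it: B:8>7 C:10>7)
P1→{B,C} P2→{P,Q,R}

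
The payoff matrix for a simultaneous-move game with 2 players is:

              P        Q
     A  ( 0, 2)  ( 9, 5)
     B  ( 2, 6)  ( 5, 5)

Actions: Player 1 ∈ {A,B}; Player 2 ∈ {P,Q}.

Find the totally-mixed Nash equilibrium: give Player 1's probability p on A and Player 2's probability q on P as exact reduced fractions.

(p,q) = (1/4, 2/3)

P1 indiff ⇒ q·0+(1-q)·9 = q·2+(1-q)·5 ⇒ q(-2) = (1-q)(-4) ⇒ q = 2/3
P2 indiff ⇒ p·2+(1-p)·6 = p·5+(1-p)·5 ⇒ p(-3) = (1-p)(-1) ⇒ p = 1/4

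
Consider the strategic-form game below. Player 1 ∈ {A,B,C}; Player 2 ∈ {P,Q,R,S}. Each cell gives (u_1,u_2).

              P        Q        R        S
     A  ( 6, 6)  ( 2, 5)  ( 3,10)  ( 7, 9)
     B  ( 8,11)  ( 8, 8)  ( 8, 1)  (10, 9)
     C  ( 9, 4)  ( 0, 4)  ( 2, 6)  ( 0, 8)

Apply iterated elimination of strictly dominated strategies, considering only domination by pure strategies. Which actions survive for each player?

Survivors P1:{B,C} P2:{P,S}

P1 drop A (B beats it: P:8>6 Q:8>2 R:8>3 S:10>7)
P2 drop Q (S beats it: B:9>8 C:8>4)
P2 drop R (S beats it: B:9>1 C:8>6)
P1→{B,C} P2→{P,S}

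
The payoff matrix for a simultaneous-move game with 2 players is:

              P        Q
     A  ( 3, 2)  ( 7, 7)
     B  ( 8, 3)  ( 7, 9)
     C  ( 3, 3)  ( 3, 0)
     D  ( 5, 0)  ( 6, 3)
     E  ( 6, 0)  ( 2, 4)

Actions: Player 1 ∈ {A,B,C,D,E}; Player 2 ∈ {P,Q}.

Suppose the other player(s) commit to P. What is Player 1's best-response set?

argmax u_1 = {B}

u_1(A vs P) = 3
u_1(B vs P) = 8
u_1(C vs P) = 3
u_1(D vs P) = 5
u_1(E vs P) = 6
max payoff 8 at {B}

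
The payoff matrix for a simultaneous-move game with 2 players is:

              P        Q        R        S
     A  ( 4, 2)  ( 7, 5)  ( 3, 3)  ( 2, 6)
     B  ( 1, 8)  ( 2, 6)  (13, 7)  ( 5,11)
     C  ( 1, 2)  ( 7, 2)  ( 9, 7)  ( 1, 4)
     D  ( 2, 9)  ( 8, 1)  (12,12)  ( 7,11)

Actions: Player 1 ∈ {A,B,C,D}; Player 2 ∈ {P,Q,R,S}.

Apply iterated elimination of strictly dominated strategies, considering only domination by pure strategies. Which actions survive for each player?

P1 drop C (D beats it: P:2>1 Q:8>7 R:12>9 S:7>1)
P2 drop P (S beats it: A:6>2 B:11>8 D:11>9)
P1 drop A (D beats it: Q:8>7 R:12>3 S:7>2)
P2 drop Q (R beats it: B:7>6 D:12>1)
P1→{B,D} P2→{R,S}

Remaining: P1:{B,D} P2:{R,S}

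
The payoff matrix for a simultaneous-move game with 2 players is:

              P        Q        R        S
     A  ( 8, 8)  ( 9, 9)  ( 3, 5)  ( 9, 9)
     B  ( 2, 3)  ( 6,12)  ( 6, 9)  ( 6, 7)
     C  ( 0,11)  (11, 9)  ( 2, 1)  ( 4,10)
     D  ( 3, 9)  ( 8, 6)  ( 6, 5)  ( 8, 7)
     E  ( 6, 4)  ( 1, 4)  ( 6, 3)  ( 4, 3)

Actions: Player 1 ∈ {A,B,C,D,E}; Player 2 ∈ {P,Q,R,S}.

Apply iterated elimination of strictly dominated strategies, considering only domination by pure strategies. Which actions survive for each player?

IESDS → P1:{A,C} P2:{P,Q,S}

P2 drop R (Q beats it: A:9>5 B:12>9 C:9>1 D:6>5 E:4>3)
P1 drop B (A beats it: P:8>2 Q:9>6 S:9>6)
P1 drop D (A beats it: P:8>3 Q:9>8 S:9>8)
P1 drop E (A beats it: P:8>6 Q:9>1 S:9>4)
P1→{A,C} P2→{P,Q,S}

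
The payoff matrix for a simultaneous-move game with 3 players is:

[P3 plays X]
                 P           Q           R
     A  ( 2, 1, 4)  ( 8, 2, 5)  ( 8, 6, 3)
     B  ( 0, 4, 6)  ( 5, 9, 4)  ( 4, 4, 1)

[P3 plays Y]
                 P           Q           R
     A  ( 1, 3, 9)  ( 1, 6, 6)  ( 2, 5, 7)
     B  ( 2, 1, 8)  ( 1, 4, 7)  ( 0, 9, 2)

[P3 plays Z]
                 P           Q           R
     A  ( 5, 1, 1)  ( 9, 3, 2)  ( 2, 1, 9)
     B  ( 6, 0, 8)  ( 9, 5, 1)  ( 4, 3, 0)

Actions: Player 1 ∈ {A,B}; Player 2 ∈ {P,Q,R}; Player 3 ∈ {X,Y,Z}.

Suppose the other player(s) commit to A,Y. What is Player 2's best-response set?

P2 best: {Q}

u_2(P vs A,Y) = 3
u_2(Q vs A,Y) = 6
u_2(R vs A,Y) = 5
max payoff 6 at {Q}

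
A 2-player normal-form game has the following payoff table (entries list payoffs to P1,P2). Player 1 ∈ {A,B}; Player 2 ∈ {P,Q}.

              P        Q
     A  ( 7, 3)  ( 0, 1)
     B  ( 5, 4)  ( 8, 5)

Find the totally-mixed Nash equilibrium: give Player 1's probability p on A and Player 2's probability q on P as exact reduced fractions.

P1 indiff ⇒ q·7+(1-q)·0 = q·5+(1-q)·8 ⇒ q(2) = (1-q)(8) ⇒ q = 4/5
P2 indiff ⇒ p·3+(1-p)·4 = p·1+(1-p)·5 ⇒ p(2) = (1-p)(1) ⇒ p = 1/3

P1 mixes 1/3 on A; P2 mixes 4/5 on P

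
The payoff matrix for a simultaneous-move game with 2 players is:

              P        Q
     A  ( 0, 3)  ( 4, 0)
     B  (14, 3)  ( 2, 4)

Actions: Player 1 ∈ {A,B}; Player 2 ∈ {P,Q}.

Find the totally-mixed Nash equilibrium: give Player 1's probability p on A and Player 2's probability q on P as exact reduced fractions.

p=1/4, q=1/8

P1 indiff ⇒ q·0+(1-q)·4 = q·14+(1-q)·2 ⇒ q(-14) = (1-q)(-2) ⇒ q = 1/8
P2 indiff ⇒ p·3+(1-p)·3 = p·0+(1-p)·4 ⇒ p(3) = (1-p)(1) ⇒ p = 1/4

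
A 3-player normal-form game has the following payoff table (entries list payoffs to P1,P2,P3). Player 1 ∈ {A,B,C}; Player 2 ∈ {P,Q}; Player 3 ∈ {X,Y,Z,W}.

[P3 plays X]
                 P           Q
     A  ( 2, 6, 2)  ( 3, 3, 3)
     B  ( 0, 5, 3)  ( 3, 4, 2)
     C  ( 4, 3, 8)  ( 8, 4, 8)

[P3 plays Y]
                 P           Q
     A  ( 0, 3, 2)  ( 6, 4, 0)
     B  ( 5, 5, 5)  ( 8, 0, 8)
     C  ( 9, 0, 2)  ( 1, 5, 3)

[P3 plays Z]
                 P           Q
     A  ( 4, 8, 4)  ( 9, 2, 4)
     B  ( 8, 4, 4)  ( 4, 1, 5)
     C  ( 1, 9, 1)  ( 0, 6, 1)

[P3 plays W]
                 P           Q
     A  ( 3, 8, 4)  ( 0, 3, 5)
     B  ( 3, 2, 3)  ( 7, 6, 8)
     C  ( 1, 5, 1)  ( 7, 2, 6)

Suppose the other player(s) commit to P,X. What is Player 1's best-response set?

BR_1 = {C}

u_1(A vs P,X) = 2
u_1(B vs P,X) = 0
u_1(C vs P,X) = 4
max payoff 4 at {C}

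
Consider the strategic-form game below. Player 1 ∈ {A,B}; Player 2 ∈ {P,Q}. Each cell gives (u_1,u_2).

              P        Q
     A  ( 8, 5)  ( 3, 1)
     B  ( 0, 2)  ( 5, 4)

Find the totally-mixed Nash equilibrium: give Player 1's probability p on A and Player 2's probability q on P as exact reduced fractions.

P1 indiff ⇒ q·8+(1-q)·3 = q·0+(1-q)·5 ⇒ q(8) = (1-q)(2) ⇒ q = 1/5
P2 indiff ⇒ p·5+(1-p)·2 = p·1+(1-p)·4 ⇒ p(4) = (1-p)(2) ⇒ p = 1/3

(p,q) = (1/3, 1/5)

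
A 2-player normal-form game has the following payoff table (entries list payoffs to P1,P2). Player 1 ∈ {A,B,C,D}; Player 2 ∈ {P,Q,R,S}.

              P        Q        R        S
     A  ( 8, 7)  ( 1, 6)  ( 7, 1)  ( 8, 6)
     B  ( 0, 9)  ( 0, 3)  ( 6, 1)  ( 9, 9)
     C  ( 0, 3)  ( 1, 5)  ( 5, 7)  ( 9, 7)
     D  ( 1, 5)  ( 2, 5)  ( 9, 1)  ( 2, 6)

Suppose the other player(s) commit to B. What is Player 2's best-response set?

P2 best: {P,S}

u_2(P vs B) = 9
u_2(Q vs B) = 3
u_2(R vs B) = 1
u_2(S vs B) = 9
max payoff 9 at {P,S}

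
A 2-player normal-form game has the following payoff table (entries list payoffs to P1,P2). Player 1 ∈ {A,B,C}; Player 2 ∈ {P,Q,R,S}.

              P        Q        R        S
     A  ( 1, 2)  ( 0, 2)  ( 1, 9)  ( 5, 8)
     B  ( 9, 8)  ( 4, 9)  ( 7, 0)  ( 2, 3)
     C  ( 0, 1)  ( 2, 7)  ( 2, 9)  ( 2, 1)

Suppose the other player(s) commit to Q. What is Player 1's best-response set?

u_1(A vs Q) = 0
u_1(B vs Q) = 4
u_1(C vs Q) = 2
max payoff 4 at {B}

argmax u_1 = {B}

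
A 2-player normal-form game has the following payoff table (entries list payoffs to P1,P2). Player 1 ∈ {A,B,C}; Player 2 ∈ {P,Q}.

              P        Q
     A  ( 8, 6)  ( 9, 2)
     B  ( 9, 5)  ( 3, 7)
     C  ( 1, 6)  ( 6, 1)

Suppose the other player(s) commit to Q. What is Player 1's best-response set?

argmax u_1 = {A}

u_1(A vs Q) = 9
u_1(B vs Q) = 3
u_1(C vs Q) = 6
max payoff 9 at {A}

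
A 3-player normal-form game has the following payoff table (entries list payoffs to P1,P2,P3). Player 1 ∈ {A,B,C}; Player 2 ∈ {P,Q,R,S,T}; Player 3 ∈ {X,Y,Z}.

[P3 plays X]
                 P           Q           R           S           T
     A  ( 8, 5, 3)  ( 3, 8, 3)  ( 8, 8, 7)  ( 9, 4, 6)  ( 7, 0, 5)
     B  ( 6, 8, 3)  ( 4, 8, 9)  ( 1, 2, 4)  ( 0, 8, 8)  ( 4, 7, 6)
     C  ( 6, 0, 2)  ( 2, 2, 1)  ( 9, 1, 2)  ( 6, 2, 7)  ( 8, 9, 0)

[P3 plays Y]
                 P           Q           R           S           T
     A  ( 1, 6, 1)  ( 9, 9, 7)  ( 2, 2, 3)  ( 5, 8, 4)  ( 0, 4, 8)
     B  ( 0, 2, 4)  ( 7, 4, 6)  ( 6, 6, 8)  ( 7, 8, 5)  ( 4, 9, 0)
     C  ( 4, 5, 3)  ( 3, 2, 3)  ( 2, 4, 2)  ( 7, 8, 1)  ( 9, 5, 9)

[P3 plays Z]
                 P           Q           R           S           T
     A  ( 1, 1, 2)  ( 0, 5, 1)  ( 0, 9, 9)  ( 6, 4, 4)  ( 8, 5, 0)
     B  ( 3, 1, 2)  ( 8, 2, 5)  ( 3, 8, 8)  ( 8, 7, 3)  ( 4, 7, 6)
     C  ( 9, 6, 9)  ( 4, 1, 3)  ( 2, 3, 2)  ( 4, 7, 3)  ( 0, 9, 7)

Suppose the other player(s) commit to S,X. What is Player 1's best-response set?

P1 best: {A}

u_1(A vs S,X) = 9
u_1(B vs S,X) = 0
u_1(C vs S,X) = 6
max payoff 9 at {A}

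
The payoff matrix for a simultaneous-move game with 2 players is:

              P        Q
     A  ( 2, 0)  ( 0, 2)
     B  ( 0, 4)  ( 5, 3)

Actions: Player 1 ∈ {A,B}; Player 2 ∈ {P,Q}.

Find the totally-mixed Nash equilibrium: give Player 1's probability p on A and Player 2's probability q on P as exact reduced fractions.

p=1/3, q=5/7

P1 indiff ⇒ q·2+(1-q)·0 = q·0+(1-q)·5 ⇒ q(2) = (1-q)(5) ⇒ q = 5/7
P2 indiff ⇒ p·0+(1-p)·4 = p·2+(1-p)·3 ⇒ p(-2) = (1-p)(-1) ⇒ p = 1/3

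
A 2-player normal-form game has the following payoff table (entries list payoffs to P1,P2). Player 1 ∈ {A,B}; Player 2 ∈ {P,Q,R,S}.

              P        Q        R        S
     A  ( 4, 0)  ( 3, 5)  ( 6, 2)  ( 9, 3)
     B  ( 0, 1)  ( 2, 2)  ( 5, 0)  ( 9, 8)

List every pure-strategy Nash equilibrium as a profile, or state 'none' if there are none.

NE set: (A,Q), (B,S)

(A,P): not NE [P2→Q gives 5>0]
(A,Q): NE
(A,R): not NE [P2→Q gives 5>2]
(A,S): not NE [P2→Q gives 5>3]
(B,P): not NE [P1→A gives 4>0; P2→S gives 8>1]
(B,Q): not NE [P1→A gives 3>2; P2→S gives 8>2]
(B,R): not NE [P1→A gives 6>5; P2→S gives 8>0]
(B,S): NE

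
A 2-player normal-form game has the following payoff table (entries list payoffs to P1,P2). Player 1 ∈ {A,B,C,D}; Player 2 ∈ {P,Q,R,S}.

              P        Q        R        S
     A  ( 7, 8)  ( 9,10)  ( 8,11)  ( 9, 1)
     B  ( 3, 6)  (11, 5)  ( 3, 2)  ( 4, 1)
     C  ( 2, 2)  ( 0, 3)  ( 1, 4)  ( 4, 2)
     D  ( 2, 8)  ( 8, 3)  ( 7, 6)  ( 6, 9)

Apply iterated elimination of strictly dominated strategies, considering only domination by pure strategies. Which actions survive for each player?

P1 drop C (A beats it: P:7>2 Q:9>0 R:8>1 S:9>4)
P1 drop D (A beats it: P:7>2 Q:9>8 R:8>7 S:9>6)
P2 drop S (P beats it: A:8>1 B:6>1)
P1→{A,B} P2→{P,Q,R}

Survivors P1:{A,B} P2:{P,Q,R}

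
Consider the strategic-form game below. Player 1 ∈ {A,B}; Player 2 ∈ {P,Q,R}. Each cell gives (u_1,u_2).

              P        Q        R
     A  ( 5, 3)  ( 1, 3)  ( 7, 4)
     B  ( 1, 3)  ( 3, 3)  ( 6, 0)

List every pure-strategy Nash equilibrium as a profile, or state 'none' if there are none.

NE set: (A,R), (B,Q)

(A,P): not NE [P2→R gives 4>3]
(A,Q): not NE [P1→B gives 3>1; P2→R gives 4>3]
(A,R): NE
(B,P): not NE [P1→A gives 5>1]
(B,Q): NE
(B,R): not NE [P1→A gives 7>6; P2→Q gives 3>0]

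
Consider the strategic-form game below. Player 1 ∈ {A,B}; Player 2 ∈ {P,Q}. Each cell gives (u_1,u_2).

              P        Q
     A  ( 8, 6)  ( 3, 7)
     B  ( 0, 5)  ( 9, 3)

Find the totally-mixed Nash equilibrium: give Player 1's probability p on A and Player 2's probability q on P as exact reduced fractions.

P1 indiff ⇒ q·8+(1-q)·3 = q·0+(1-q)·9 ⇒ q(8) = (1-q)(6) ⇒ q = 3/7
P2 indiff ⇒ p·6+(1-p)·5 = p·7+(1-p)·3 ⇒ p(-1) = (1-p)(-2) ⇒ p = 2/3

p=2/3, q=3/7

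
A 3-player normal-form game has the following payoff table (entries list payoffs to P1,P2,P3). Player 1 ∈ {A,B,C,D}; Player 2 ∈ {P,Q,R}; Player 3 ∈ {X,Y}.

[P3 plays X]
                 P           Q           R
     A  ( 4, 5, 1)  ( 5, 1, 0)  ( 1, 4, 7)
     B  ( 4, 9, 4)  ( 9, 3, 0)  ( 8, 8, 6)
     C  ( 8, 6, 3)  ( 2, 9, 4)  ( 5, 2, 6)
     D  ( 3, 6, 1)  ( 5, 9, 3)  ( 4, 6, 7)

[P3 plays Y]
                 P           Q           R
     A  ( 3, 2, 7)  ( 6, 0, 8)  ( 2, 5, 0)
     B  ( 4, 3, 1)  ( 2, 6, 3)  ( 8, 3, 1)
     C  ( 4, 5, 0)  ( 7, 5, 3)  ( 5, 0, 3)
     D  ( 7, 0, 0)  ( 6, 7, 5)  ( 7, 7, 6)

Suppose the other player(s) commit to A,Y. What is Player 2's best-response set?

P2 best: {R}

u_2(P vs A,Y) = 2
u_2(Q vs A,Y) = 0
u_2(R vs A,Y) = 5
max payoff 5 at {R}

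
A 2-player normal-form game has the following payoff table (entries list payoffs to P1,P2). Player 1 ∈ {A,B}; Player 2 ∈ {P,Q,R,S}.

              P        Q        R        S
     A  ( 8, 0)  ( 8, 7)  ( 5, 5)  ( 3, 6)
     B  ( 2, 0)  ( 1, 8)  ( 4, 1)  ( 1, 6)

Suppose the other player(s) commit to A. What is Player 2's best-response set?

BR_2 = {Q}

u_2(P vs A) = 0
u_2(Q vs A) = 7
u_2(R vs A) = 5
u_2(S vs A) = 6
max payoff 7 at {Q}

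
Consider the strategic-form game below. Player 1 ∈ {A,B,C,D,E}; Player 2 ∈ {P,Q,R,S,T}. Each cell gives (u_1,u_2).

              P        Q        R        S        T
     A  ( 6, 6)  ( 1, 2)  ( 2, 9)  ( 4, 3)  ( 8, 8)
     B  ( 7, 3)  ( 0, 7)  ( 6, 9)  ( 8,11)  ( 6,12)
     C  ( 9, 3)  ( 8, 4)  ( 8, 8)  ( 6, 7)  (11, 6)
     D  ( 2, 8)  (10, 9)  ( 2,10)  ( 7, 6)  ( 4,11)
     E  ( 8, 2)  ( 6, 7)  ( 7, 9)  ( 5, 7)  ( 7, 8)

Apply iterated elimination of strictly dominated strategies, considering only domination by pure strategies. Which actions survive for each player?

P1 drop A (C beats it: P:9>6 Q:8>1 R:8>2 S:6>4 T:11>8)
P1 drop E (C beats it: P:9>8 Q:8>6 R:8>7 S:6>5 T:11>7)
P2 drop P (Q beats it: B:7>3 C:4>3 D:9>8)
P2 drop Q (R beats it: B:9>7 C:8>4 D:10>9)
P1 drop D (B beats it: R:6>2 S:8>7 T:6>4)
P1→{B,C} P2→{R,S,T}

Remaining: P1:{B,C} P2:{R,S,T}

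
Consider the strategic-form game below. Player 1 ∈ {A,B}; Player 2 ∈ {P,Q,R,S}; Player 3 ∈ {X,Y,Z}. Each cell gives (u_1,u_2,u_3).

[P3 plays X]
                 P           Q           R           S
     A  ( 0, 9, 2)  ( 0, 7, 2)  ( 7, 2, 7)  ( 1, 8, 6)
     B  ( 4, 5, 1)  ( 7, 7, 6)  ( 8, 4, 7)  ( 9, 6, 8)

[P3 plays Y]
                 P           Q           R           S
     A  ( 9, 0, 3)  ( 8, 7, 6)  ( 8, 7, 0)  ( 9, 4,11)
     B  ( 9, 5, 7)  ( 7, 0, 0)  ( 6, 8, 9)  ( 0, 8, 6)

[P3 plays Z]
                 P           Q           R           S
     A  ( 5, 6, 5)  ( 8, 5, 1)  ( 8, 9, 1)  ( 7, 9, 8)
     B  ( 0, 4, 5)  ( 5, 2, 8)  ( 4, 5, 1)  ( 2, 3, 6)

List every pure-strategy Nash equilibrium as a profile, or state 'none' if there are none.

(A,P,X): not NE [P1→B gives 4>0; P3→Z gives 5>2]
(A,P,Y): not NE [P2→R gives 7>0; P3→Z gives 5>3]
(A,P,Z): not NE [P2→S gives 9>6]
(A,Q,X): not NE [P1→B gives 7>0; P2→P gives 9>7; P3→Y gives 6>2]
(A,Q,Y): NE
(A,Q,Z): not NE [P2→S gives 9>5; P3→Y gives 6>1]
(A,R,X): not NE [P1→B gives 8>7; P2→P gives 9>2]
(A,R,Y): not NE [P3→X gives 7>0]
(A,R,Z): not NE [P3→X gives 7>1]
(A,S,X): not NE [P1→B gives 9>1; P2→P gives 9>8; P3→Y gives 11>6]
(A,S,Y): not NE [P2→R gives 7>4]
(A,S,Z): not NE [P3→Y gives 11>8]
(B,P,X): not NE [P2→Q gives 7>5; P3→Y gives 7>1]
(B,P,Y): not NE [P2→S gives 8>5]
(B,P,Z): not NE [P1→A gives 5>0; P2→R gives 5>4; P3→Y gives 7>5]
(B,Q,X): not NE [P3→Z gives 8>6]
(B,Q,Y): not NE [P1→A gives 8>7; P2→S gives 8>0; P3→Z gives 8>0]
(B,Q,Z): not NE [P1→A gives 8>5; P2→R gives 5>2]
(B,R,X): not NE [P2→Q gives 7>4; P3→Y gives 9>7]
(B,R,Y): not NE [P1→A gives 8>6]
(B,R,Z): not NE [P1→A gives 8>4; P3→Y gives 9>1]
(B,S,X): not NE [P2→Q gives 7>6]
(B,S,Y): not NE [P1→A gives 9>0; P3→X gives 8>6]
(B,S,Z): not NE [P1→A gives 7>2; P2→R gives 5>3; P3→X gives 8>6]

Nash profiles: (A,Q,Y)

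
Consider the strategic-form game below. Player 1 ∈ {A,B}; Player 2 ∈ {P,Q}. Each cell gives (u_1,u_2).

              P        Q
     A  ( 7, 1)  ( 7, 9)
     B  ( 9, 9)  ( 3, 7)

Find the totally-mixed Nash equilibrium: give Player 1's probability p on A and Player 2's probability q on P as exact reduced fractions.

(p,q) = (1/5, 2/3)

P1 indiff ⇒ q·7+(1-q)·7 = q·9+(1-q)·3 ⇒ q(-2) = (1-q)(-4) ⇒ q = 2/3
P2 indiff ⇒ p·1+(1-p)·9 = p·9+(1-p)·7 ⇒ p(-8) = (1-p)(-2) ⇒ p = 1/5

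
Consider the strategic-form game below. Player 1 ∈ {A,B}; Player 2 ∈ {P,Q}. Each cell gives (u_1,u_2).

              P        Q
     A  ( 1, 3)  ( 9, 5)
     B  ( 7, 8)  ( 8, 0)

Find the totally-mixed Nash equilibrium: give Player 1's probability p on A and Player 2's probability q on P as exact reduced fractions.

(p,q) = (4/5, 1/7)

P1 indiff ⇒ q·1+(1-q)·9 = q·7+(1-q)·8 ⇒ q(-6) = (1-q)(-1) ⇒ q = 1/7
P2 indiff ⇒ p·3+(1-p)·8 = p·5+(1-p)·0 ⇒ p(-2) = (1-p)(-8) ⇒ p = 4/5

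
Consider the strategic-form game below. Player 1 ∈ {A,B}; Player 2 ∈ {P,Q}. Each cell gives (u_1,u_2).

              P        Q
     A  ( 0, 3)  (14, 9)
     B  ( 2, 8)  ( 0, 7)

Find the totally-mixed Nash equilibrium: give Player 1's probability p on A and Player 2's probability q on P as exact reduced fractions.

P1 indiff ⇒ q·0+(1-q)·14 = q·2+(1-q)·0 ⇒ q(-2) = (1-q)(-14) ⇒ q = 7/8
P2 indiff ⇒ p·3+(1-p)·8 = p·9+(1-p)·7 ⇒ p(-6) = (1-p)(-1) ⇒ p = 1/7

(p,q) = (1/7, 7/8)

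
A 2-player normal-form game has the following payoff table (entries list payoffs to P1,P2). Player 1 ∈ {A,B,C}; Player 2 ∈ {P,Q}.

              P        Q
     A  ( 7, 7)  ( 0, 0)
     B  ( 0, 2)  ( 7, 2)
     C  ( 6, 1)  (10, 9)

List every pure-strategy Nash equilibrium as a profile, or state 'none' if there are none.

(A,P): NE
(A,Q): not NE [P1→C gives 10>0; P2→P gives 7>0]
(B,P): not NE [P1→A gives 7>0]
(B,Q): not NE [P1→C gives 10>7]
(C,P): not NE [P1→A gives 7>6; P2→Q gives 9>1]
(C,Q): NE

PSNE = {(A,P), (C,Q)}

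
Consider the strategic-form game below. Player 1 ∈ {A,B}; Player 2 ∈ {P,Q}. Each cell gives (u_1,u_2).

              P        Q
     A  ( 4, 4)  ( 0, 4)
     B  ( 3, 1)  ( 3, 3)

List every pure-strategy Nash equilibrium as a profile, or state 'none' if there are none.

(A,P): NE
(A,Q): not NE [P1→B gives 3>0]
(B,P): not NE [P1→A gives 4>3; P2→Q gives 3>1]
(B,Q): NE

NE set: (A,P), (B,Q)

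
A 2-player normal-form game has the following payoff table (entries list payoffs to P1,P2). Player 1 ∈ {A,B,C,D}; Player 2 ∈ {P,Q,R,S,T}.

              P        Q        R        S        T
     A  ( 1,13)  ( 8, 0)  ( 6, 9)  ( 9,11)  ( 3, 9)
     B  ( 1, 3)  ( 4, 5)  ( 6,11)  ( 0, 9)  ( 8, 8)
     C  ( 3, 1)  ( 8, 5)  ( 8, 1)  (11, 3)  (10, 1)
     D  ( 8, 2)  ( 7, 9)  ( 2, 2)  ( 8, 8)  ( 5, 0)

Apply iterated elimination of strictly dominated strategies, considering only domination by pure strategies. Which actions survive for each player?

P1 drop B (C beats it: P:3>1 Q:8>4 R:8>6 S:11>0 T:10>8)
P2 drop R (S beats it: A:11>9 C:3>1 D:8>2)
P2 drop T (S beats it: A:11>9 C:3>1 D:8>0)
P1→{A,C,D} P2→{P,Q,S}

Survivors P1:{A,C,D} P2:{P,Q,S}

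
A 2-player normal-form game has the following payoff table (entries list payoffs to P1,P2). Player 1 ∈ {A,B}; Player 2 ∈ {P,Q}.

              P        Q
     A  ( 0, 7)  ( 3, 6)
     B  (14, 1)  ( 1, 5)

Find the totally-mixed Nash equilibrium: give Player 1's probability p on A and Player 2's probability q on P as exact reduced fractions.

p=4/5, q=1/8

P1 indiff ⇒ q·0+(1-q)·3 = q·14+(1-q)·1 ⇒ q(-14) = (1-q)(-2) ⇒ q = 1/8
P2 indiff ⇒ p·7+(1-p)·1 = p·6+(1-p)·5 ⇒ p(1) = (1-p)(4) ⇒ p = 4/5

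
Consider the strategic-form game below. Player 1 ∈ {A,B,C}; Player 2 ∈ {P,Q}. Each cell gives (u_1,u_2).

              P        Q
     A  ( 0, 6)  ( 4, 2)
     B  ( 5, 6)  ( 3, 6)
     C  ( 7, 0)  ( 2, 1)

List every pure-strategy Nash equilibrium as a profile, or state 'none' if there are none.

(A,P): not NE [P1→C gives 7>0]
(A,Q): not NE [P2→P gives 6>2]
(B,P): not NE [P1→C gives 7>5]
(B,Q): not NE [P1→A gives 4>3]
(C,P): not NE [P2→Q gives 1>0]
(C,Q): not NE [P1→A gives 4>2]

PSNE: ∅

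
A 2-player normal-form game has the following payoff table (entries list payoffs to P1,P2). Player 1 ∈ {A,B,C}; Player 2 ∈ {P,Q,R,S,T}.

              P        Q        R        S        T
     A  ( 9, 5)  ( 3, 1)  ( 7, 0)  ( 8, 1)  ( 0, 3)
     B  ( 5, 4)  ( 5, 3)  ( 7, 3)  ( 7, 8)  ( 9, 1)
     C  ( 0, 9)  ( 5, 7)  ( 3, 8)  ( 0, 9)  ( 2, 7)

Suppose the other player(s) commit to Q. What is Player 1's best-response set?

BR_1 = {B,C}

u_1(A vs Q) = 3
u_1(B vs Q) = 5
u_1(C vs Q) = 5
max payoff 5 at {B,C}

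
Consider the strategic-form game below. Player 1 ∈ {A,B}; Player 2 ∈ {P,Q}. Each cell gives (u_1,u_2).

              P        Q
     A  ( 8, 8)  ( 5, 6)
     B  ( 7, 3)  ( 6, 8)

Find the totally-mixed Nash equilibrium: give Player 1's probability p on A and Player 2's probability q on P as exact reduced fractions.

P1 indiff ⇒ q·8+(1-q)·5 = q·7+(1-q)·6 ⇒ q(1) = (1-q)(1) ⇒ q = 1/2
P2 indiff ⇒ p·8+(1-p)·3 = p·6+(1-p)·8 ⇒ p(2) = (1-p)(5) ⇒ p = 5/7

P1 mixes 5/7 on A; P2 mixes 1/2 on P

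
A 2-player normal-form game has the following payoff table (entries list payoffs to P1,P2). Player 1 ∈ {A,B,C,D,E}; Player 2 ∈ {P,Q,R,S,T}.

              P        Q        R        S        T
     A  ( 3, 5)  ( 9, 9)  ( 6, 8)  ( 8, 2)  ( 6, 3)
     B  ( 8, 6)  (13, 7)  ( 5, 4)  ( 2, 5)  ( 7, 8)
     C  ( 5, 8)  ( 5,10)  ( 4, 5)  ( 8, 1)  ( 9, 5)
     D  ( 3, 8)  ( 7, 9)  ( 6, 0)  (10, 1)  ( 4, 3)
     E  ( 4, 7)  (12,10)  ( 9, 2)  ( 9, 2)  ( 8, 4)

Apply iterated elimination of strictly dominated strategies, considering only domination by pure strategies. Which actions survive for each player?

P1 drop A (E beats it: P:4>3 Q:12>9 R:9>6 S:9>8 T:8>6)
P2 drop P (Q beats it: B:7>6 C:10>8 D:9>8 E:10>7)
P2 drop R (Q beats it: B:7>4 C:10>5 D:9>0 E:10>2)
P2 drop S (Q beats it: B:7>5 C:10>1 D:9>1 E:10>2)
P1 drop D (B beats it: Q:13>7 T:7>4)
P1→{B,C,E} P2→{Q,T}

Remaining: P1:{B,C,E} P2:{Q,T}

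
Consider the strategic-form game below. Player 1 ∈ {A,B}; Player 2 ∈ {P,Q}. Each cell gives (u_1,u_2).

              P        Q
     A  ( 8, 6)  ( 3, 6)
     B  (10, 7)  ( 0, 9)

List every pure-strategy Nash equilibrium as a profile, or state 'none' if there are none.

PSNE = {(A,Q)}

(A,P): not NE [P1→B gives 10>8]
(A,Q): NE
(B,P): not NE [P2→Q gives 9>7]
(B,Q): not NE [P1→A gives 3>0]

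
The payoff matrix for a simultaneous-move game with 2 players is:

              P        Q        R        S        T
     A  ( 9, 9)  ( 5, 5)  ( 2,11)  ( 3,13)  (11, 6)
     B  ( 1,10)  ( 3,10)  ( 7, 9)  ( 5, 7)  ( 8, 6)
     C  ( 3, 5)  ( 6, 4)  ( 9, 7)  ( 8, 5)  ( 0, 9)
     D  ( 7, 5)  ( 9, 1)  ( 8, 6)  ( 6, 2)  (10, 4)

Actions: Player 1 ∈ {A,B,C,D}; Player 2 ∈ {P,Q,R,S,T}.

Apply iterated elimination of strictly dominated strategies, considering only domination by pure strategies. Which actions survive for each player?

P1 drop B (D beats it: P:7>1 Q:9>3 R:8>7 S:6>5 T:10>8)
P2 drop P (R beats it: A:11>9 C:7>5 D:6>5)
P2 drop Q (R beats it: A:11>5 C:7>4 D:6>1)
P1→{A,C,D} P2→{R,S,T}

Remaining: P1:{A,C,D} P2:{R,S,T}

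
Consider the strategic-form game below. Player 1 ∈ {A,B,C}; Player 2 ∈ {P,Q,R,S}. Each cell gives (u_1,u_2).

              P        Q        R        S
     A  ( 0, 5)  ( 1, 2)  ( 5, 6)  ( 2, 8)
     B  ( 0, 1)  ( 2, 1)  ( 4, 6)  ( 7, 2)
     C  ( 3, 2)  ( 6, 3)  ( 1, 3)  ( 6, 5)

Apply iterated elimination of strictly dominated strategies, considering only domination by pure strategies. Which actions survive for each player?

P2 drop P (R beats it: A:6>5 B:6>1 C:3>2)
P2 drop Q (S beats it: A:8>2 B:2>1 C:5>3)
P1 drop C (B beats it: R:4>1 S:7>6)
P1→{A,B} P2→{R,S}

IESDS → P1:{A,B} P2:{R,S}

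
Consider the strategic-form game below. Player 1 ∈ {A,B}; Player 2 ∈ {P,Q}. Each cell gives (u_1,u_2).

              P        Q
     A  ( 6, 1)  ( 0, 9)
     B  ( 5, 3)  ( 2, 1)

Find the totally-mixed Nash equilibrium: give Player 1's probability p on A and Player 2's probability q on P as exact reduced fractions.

P1 mixes 1/5 on A; P2 mixes 2/3 on P

P1 indiff ⇒ q·6+(1-q)·0 = q·5+(1-q)·2 ⇒ q(1) = (1-q)(2) ⇒ q = 2/3
P2 indiff ⇒ p·1+(1-p)·3 = p·9+(1-p)·1 ⇒ p(-8) = (1-p)(-2) ⇒ p = 1/5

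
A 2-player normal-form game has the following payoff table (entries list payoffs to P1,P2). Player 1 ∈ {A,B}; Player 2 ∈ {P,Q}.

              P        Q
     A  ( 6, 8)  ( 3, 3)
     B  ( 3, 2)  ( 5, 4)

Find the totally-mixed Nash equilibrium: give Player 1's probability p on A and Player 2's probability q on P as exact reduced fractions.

P1 indiff ⇒ q·6+(1-q)·3 = q·3+(1-q)·5 ⇒ q(3) = (1-q)(2) ⇒ q = 2/5
P2 indiff ⇒ p·8+(1-p)·2 = p·3+(1-p)·4 ⇒ p(5) = (1-p)(2) ⇒ p = 2/7

P1 mixes 2/7 on A; P2 mixes 2/5 on P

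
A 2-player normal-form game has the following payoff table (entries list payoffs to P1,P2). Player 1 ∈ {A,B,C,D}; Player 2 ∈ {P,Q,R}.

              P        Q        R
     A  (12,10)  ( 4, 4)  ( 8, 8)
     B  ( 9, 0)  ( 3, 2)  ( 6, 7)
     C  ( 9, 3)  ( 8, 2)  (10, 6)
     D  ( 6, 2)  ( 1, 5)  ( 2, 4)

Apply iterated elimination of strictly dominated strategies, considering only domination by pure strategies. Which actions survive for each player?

P1 drop B (A beats it: P:12>9 Q:4>3 R:8>6)
P1 drop D (A beats it: P:12>6 Q:4>1 R:8>2)
P2 drop Q (P beats it: A:10>4 C:3>2)
P1→{A,C} P2→{P,R}

Survivors P1:{A,C} P2:{P,R}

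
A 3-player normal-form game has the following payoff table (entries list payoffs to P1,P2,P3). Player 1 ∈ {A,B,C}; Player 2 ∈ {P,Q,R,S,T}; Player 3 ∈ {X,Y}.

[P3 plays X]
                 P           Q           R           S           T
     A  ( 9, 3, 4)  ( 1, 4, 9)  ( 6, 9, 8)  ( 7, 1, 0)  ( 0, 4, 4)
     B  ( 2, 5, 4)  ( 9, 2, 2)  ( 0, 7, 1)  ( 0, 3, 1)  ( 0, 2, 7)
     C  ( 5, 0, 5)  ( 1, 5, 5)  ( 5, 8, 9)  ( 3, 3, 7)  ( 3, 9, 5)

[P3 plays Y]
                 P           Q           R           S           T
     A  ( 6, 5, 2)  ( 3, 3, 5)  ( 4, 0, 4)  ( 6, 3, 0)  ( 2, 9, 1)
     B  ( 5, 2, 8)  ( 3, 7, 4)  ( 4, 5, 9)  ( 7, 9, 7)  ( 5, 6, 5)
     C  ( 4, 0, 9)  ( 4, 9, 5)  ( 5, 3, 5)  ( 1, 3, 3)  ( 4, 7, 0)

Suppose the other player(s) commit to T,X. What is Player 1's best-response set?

u_1(A vs T,X) = 0
u_1(B vs T,X) = 0
u_1(C vs T,X) = 3
max payoff 3 at {C}

BR_1 = {C}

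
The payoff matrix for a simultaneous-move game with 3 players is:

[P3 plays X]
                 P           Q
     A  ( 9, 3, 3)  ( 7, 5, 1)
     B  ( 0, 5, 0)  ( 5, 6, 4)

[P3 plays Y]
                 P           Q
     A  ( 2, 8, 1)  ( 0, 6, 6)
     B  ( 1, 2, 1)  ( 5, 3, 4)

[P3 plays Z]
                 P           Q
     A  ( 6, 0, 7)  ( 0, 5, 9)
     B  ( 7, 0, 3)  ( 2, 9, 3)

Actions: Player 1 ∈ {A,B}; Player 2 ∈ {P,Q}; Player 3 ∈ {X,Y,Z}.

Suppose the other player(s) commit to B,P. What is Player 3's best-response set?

u_3(X vs B,P) = 0
u_3(Y vs B,P) = 1
u_3(Z vs B,P) = 3
max payoff 3 at {Z}

argmax u_3 = {Z}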